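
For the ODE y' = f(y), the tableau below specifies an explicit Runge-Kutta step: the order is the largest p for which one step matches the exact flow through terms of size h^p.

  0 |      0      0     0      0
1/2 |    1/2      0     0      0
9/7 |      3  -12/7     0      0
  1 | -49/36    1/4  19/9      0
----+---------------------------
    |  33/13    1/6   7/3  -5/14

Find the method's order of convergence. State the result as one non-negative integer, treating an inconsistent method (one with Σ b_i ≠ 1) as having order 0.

b = (33/13, 1/6, 7/3, -5/14)
c = (0, 1/2, 9/7, 1)
Ac = (0, 0, -6/7, 159/56)
Σ b_i: 33/13·1 + 1/6·1 + 7/3·1 + (-5/14)·1 = 426/91 ≠ 1 ⇒ order 0.

0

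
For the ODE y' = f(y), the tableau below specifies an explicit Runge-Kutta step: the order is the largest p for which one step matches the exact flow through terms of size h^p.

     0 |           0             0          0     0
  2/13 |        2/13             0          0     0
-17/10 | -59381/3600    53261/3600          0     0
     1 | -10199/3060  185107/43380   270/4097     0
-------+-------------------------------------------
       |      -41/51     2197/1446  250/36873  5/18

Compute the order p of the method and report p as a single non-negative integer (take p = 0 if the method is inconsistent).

b = (-41/51, 2197/1446, 250/36873, 5/18)
c = (0, 2/13, -17/10, 1)
Ac = (0, 0, 4097/1800, 49/90)
Σ b_i: (-41/51)·1 + 2197/1446·1 + 250/36873·1 + 5/18·1 = 1 ✓
b·c: 2197/1446·2/13 + 250/36873·(-17/10) + 5/18·1 = 1/2 ✓
b·c²: 2197/1446·4/169 + 250/36873·289/100 + 5/18·1 = 1/3 ✓
b·Ac: 250/36873·4097/1800 + 5/18·49/90 = 1/6 ✓
b·c³: 2197/1446·8/2197 + 250/36873·(-4913/1000) + 5/18·1 = 1/4 ✓
b·(c∘Ac): 250/36873·(-69649/18000) + 5/18·49/90 = 1/8 ✓
b·Ac²: 250/36873·4097/11700 + 5/18·341/1170 = 1/12 ✓
b·A²c: 5/18·3/20 = 1/24 ✓; 4 stages ⇒ order 4.

4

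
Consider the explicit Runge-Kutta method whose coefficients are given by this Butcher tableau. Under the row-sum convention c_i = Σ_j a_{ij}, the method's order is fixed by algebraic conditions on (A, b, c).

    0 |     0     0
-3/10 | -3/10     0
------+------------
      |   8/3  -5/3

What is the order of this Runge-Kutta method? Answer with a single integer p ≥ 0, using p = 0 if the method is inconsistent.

2

b = (8/3, -5/3)
c = (0, -3/10)
Σ b_i: 8/3·1 + (-5/3)·1 = 1 ✓
b·c: (-5/3)·(-3/10) = 1/2 ✓; 2 stages ⇒ order 2.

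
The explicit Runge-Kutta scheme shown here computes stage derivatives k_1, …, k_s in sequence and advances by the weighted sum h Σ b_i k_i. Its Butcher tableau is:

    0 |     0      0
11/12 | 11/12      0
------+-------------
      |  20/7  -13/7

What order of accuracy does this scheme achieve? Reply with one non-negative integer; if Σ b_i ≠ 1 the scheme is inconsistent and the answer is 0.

1

b = (20/7, -13/7)
c = (0, 11/12)
Σ b_i: 20/7·1 + (-13/7)·1 = 1 ✓
b·c: (-13/7)·11/12 = -143/84 ≠ 1/2 ⇒ order 1.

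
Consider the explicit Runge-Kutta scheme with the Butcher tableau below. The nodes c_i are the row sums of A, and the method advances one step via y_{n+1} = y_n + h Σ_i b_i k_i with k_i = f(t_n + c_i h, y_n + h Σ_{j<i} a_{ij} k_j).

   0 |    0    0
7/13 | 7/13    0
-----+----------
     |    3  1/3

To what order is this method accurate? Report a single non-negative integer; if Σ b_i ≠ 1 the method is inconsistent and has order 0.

b = (3, 1/3)
c = (0, 7/13)
Σ b_i: 3·1 + 1/3·1 = 10/3 ≠ 1 ⇒ order 0.

0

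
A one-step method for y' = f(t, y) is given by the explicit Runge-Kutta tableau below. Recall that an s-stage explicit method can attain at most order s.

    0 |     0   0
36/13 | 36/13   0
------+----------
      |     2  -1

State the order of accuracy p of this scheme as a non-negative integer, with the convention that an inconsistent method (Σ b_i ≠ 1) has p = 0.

b = (2, -1)
c = (0, 36/13)
Σ b_i: 2·1 + (-1)·1 = 1 ✓
b·c: (-1)·36/13 = -36/13 ≠ 1/2 ⇒ order 1.

1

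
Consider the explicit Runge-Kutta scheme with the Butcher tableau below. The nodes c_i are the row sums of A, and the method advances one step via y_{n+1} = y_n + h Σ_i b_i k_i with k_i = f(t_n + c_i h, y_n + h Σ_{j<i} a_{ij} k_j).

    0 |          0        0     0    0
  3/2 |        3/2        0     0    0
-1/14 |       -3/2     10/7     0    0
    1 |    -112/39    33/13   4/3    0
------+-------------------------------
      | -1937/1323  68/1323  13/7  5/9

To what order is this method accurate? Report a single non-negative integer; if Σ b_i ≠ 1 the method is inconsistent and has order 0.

2

b = (-1937/1323, 68/1323, 13/7, 5/9)
c = (0, 3/2, -1/14, 1)
Ac = (0, 0, 15/7, 2027/546)
Σ b_i: (-1937/1323)·1 + 68/1323·1 + 13/7·1 + 5/9·1 = 1 ✓
b·c: 68/1323·3/2 + 13/7·(-1/14) + 5/9·1 = 1/2 ✓
b·c²: 68/1323·9/4 + 13/7·1/196 + 5/9·1 = 8405/12348 ≠ 1/3 ⇒ order 2.
b·Ac: 13/7·15/7 + 5/9·2027/546 = 207835/34398 ≠ 1/6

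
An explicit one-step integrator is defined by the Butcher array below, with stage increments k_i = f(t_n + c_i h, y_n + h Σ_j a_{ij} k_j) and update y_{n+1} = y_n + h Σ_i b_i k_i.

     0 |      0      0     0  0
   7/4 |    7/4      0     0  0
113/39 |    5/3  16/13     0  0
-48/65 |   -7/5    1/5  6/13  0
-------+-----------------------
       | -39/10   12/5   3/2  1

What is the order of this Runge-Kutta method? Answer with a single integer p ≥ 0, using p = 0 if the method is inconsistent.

1

b = (-39/10, 12/5, 3/2, 1)
c = (0, 7/4, 113/39, -48/65)
Ac = (0, 0, 28/13, 5703/3380)
Σ b_i: (-39/10)·1 + 12/5·1 + 3/2·1 + 1·1 = 1 ✓
b·c: 12/5·7/4 + 3/2·113/39 + 1·(-48/65) = 203/26 ≠ 1/2 ⇒ order 1.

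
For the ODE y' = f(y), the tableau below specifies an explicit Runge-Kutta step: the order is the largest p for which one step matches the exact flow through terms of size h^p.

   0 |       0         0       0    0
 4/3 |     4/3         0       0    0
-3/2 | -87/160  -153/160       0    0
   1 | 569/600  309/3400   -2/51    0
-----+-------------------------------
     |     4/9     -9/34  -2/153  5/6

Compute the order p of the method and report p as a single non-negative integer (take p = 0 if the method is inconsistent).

4

b = (4/9, -9/34, -2/153, 5/6)
c = (0, 4/3, -3/2, 1)
Ac = (0, 0, -51/40, 9/50)
Σ b_i: 4/9·1 + (-9/34)·1 + (-2/153)·1 + 5/6·1 = 1 ✓
b·c: (-9/34)·4/3 + (-2/153)·(-3/2) + 5/6·1 = 1/2 ✓
b·c²: (-9/34)·16/9 + (-2/153)·9/4 + 5/6·1 = 1/3 ✓
b·Ac: (-2/153)·(-51/40) + 5/6·9/50 = 1/6 ✓
b·c³: (-9/34)·64/27 + (-2/153)·(-27/8) + 5/6·1 = 1/4 ✓
b·(c∘Ac): (-2/153)·153/80 + 5/6·9/50 = 1/8 ✓
b·Ac²: (-2/153)·(-17/10) + 5/6·11/150 = 1/12 ✓
b·A²c: 5/6·1/20 = 1/24 ✓; 4 stages ⇒ order 4.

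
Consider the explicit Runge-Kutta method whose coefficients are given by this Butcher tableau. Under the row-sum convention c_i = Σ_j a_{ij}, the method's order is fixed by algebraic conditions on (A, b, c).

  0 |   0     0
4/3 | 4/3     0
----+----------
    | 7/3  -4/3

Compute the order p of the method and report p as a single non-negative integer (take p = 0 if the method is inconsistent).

1

b = (7/3, -4/3)
c = (0, 4/3)
Σ b_i: 7/3·1 + (-4/3)·1 = 1 ✓
b·c: (-4/3)·4/3 = -16/9 ≠ 1/2 ⇒ order 1.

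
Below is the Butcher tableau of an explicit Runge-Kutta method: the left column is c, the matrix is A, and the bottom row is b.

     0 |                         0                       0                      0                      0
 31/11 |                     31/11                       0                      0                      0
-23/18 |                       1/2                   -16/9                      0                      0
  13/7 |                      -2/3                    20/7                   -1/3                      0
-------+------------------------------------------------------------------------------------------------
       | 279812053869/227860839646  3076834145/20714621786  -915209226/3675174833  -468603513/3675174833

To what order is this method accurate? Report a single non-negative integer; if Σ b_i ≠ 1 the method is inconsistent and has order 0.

3

b = (279812053869/227860839646, 3076834145/20714621786, -915209226/3675174833, -468603513/3675174833)
c = (0, 31/11, -23/18, 13/7)
Ac = (0, 0, -496/99, 35251/4158)
Σ b_i: 279812053869/227860839646·1 + 3076834145/20714621786·1 + (-915209226/3675174833)·1 + (-468603513/3675174833)·1 = 1 ✓
b·c: 3076834145/20714621786·31/11 + (-915209226/3675174833)·(-23/18) + (-468603513/3675174833)·13/7 = 1/2 ✓
b·c²: 3076834145/20714621786·961/121 + (-915209226/3675174833)·529/324 + (-468603513/3675174833)·169/49 = 1/3 ✓
b·Ac: (-915209226/3675174833)·(-496/99) + (-468603513/3675174833)·35251/4158 = 1/6 ✓
b·c³: 3076834145/20714621786·29791/1331 + (-915209226/3675174833)·(-12167/5832) + (-468603513/3675174833)·2197/343 = 13217889124457/4366107701604 ≠ 1/4 ⇒ order 3.
b·(c∘Ac): (-915209226/3675174833)·5704/891 + (-468603513/3675174833)·458263/29106 = -873639902263/242561538978 ≠ 1/8
b·Ac²: (-915209226/3675174833)·(-15376/1089) + (-468603513/3675174833)·18233777/823284 = 3021954371035/4366107701604 ≠ 1/12
b·A²c: (-468603513/3675174833)·496/297 = -25825260272/121280769489 ≠ 1/24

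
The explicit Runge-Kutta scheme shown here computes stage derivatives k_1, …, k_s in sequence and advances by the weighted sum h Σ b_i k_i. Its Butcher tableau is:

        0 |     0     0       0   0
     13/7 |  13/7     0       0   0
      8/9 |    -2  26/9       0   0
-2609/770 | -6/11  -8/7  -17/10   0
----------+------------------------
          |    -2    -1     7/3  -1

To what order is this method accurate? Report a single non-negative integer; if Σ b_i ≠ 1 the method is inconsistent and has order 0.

b = (-2, -1, 7/3, -1)
c = (0, 13/7, 8/9, -2609/770)
Ac = (0, 0, 338/63, -8012/2205)
Σ b_i: (-2)·1 + (-1)·1 + 7/3·1 + (-1)·1 = -5/3 ≠ 1 ⇒ order 0.

0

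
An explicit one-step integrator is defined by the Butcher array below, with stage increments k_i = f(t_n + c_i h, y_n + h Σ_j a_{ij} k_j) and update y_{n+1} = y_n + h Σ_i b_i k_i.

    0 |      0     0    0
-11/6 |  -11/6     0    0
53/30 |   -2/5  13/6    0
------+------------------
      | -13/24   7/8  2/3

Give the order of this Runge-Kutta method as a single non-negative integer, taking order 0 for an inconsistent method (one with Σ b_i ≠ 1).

1

b = (-13/24, 7/8, 2/3)
c = (0, -11/6, 53/30)
Ac = (0, 0, -143/36)
Σ b_i: (-13/24)·1 + 7/8·1 + 2/3·1 = 1 ✓
b·c: 7/8·(-11/6) + 2/3·53/30 = -307/720 ≠ 1/2 ⇒ order 1.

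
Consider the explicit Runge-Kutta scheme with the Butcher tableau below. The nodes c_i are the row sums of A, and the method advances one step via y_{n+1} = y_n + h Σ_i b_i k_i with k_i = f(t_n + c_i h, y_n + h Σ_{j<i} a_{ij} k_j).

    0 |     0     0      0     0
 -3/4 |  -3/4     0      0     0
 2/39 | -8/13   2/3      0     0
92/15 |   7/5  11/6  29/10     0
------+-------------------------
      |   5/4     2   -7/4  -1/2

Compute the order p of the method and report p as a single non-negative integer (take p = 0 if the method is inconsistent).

b = (5/4, 2, -7/4, -1/2)
c = (0, -3/4, 2/39, 92/15)
Ac = (0, 0, -1/2, -1913/1560)
Σ b_i: 5/4·1 + 2·1 + (-7/4)·1 + (-1/2)·1 = 1 ✓
b·c: 2·(-3/4) + (-7/4)·2/39 + (-1/2)·92/15 = -908/195 ≠ 1/2 ⇒ order 1.

1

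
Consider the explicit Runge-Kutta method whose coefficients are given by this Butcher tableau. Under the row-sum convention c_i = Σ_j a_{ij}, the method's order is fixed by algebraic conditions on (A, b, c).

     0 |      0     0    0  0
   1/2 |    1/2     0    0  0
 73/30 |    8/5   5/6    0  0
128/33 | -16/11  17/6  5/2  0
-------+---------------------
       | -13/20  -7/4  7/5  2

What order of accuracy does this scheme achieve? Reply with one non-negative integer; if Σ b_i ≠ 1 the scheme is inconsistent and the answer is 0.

1

b = (-13/20, -7/4, 7/5, 2)
c = (0, 1/2, 73/30, 128/33)
Ac = (0, 0, 5/12, 15/2)
Σ b_i: (-13/20)·1 + (-7/4)·1 + 7/5·1 + 2·1 = 1 ✓
b·c: (-7/4)·1/2 + 7/5·73/30 + 2·128/33 = 67909/6600 ≠ 1/2 ⇒ order 1.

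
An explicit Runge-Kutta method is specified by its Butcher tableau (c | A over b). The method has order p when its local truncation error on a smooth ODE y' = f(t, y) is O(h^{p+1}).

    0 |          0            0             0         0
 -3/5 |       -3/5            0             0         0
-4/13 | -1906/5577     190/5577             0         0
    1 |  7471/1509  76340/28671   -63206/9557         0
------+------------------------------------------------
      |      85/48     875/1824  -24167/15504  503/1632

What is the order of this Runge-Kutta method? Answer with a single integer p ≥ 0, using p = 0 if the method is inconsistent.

b = (85/48, 875/1824, -24167/15504, 503/1632)
c = (0, -3/5, -4/13, 1)
Ac = (0, 0, -38/1859, 220/503)
Σ b_i: 85/48·1 + 875/1824·1 + (-24167/15504)·1 + 503/1632·1 = 1 ✓
b·c: 875/1824·(-3/5) + (-24167/15504)·(-4/13) + 503/1632·1 = 1/2 ✓
b·c²: 875/1824·9/25 + (-24167/15504)·16/169 + 503/1632·1 = 1/3 ✓
b·Ac: (-24167/15504)·(-38/1859) + 503/1632·220/503 = 1/6 ✓
b·c³: 875/1824·(-27/125) + (-24167/15504)·(-64/2197) + 503/1632·1 = 1/4 ✓
b·(c∘Ac): (-24167/15504)·152/24167 + 503/1632·220/503 = 1/8 ✓
b·Ac²: (-24167/15504)·114/9295 + 503/1632·836/2515 = 1/12 ✓
b·A²c: 503/1632·68/503 = 1/24 ✓; 4 stages ⇒ order 4.

4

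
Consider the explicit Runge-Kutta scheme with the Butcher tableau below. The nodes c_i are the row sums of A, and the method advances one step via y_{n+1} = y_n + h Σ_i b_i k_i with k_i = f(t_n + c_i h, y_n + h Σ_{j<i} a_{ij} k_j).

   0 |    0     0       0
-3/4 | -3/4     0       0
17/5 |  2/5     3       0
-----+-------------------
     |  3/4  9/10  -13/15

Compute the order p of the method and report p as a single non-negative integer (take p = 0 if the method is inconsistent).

0

b = (3/4, 9/10, -13/15)
c = (0, -3/4, 17/5)
Ac = (0, 0, -9/4)
Σ b_i: 3/4·1 + 9/10·1 + (-13/15)·1 = 47/60 ≠ 1 ⇒ order 0.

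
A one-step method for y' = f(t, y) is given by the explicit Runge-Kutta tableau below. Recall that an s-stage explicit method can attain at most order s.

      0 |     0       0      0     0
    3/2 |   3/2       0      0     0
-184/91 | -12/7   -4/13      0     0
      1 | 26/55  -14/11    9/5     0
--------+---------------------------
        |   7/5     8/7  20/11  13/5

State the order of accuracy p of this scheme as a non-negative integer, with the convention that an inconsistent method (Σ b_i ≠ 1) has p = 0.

b = (7/5, 8/7, 20/11, 13/5)
c = (0, 3/2, -184/91, 1)
Ac = (0, 0, -6/13, -27771/5005)
Σ b_i: 7/5·1 + 8/7·1 + 20/11·1 + 13/5·1 = 536/77 ≠ 1 ⇒ order 0.

0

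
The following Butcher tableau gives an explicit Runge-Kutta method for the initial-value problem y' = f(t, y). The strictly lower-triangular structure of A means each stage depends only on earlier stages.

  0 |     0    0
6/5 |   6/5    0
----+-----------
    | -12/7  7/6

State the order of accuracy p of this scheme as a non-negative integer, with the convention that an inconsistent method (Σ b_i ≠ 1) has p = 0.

0

b = (-12/7, 7/6)
c = (0, 6/5)
Σ b_i: (-12/7)·1 + 7/6·1 = -23/42 ≠ 1 ⇒ order 0.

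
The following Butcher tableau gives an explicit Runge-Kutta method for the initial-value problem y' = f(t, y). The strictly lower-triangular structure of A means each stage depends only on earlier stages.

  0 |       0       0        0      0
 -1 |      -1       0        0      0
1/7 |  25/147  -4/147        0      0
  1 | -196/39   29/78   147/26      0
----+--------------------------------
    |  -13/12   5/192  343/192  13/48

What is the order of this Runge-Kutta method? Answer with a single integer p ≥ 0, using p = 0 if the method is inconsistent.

b = (-13/12, 5/192, 343/192, 13/48)
c = (0, -1, 1/7, 1)
Ac = (0, 0, 4/147, 17/39)
Σ b_i: (-13/12)·1 + 5/192·1 + 343/192·1 + 13/48·1 = 1 ✓
b·c: 5/192·(-1) + 343/192·1/7 + 13/48·1 = 1/2 ✓
b·c²: 5/192·1 + 343/192·1/49 + 13/48·1 = 1/3 ✓
b·Ac: 343/192·4/147 + 13/48·17/39 = 1/6 ✓
b·c³: 5/192·(-1) + 343/192·1/343 + 13/48·1 = 1/4 ✓
b·(c∘Ac): 343/192·4/1029 + 13/48·17/39 = 1/8 ✓
b·Ac²: 343/192·(-4/147) + 13/48·19/39 = 1/12 ✓
b·A²c: 13/48·2/13 = 1/24 ✓; 4 stages ⇒ order 4.

4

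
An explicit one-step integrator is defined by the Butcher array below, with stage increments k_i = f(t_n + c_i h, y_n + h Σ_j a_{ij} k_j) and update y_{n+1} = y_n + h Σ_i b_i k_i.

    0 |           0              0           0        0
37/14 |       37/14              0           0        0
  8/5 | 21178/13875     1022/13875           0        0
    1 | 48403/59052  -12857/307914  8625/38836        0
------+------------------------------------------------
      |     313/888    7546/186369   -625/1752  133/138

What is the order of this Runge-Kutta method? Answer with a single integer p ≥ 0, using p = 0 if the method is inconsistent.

b = (313/888, 7546/186369, -625/1752, 133/138)
c = (0, 37/14, 8/5, 1)
Ac = (0, 0, 73/375, 391/1596)
Σ b_i: 313/888·1 + 7546/186369·1 + (-625/1752)·1 + 133/138·1 = 1 ✓
b·c: 7546/186369·37/14 + (-625/1752)·8/5 + 133/138·1 = 1/2 ✓
b·c²: 7546/186369·1369/196 + (-625/1752)·64/25 + 133/138·1 = 1/3 ✓
b·Ac: (-625/1752)·73/375 + 133/138·391/1596 = 1/6 ✓
b·c³: 7546/186369·50653/2744 + (-625/1752)·512/125 + 133/138·1 = 1/4 ✓
b·(c∘Ac): (-625/1752)·584/1875 + 133/138·391/1596 = 1/8 ✓
b·Ac²: (-625/1752)·2701/5250 + 133/138·6187/22344 = 1/12 ✓
b·A²c: 133/138·23/532 = 1/24 ✓; 4 stages ⇒ order 4.

4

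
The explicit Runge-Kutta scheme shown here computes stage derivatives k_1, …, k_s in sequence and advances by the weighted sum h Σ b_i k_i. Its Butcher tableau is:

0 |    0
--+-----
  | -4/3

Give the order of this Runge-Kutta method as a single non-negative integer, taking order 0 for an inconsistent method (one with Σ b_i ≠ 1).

0

b = (-4/3)
c = (0)
Σ b_i: (-4/3)·1 = -4/3 ≠ 1 ⇒ order 0.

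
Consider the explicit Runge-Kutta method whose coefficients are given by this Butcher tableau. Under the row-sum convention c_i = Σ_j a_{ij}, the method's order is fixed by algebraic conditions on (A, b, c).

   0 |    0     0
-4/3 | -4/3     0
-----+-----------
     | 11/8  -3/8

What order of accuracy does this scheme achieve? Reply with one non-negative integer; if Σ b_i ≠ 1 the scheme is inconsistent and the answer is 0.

2

b = (11/8, -3/8)
c = (0, -4/3)
Σ b_i: 11/8·1 + (-3/8)·1 = 1 ✓
b·c: (-3/8)·(-4/3) = 1/2 ✓; 2 stages ⇒ order 2.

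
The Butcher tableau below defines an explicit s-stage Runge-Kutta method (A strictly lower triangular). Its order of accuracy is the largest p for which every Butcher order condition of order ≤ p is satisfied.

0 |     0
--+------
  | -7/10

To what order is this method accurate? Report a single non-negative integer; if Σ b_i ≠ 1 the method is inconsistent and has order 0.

b = (-7/10)
c = (0)
Σ b_i: (-7/10)·1 = -7/10 ≠ 1 ⇒ order 0.

0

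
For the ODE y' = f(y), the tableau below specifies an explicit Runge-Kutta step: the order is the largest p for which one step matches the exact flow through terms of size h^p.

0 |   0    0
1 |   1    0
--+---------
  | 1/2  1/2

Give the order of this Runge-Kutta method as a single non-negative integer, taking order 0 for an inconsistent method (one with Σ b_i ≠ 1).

b = (1/2, 1/2)
c = (0, 1)
Σ b_i: 1/2·1 + 1/2·1 = 1 ✓
b·c: 1/2·1 = 1/2 ✓; 2 stages ⇒ order 2.

2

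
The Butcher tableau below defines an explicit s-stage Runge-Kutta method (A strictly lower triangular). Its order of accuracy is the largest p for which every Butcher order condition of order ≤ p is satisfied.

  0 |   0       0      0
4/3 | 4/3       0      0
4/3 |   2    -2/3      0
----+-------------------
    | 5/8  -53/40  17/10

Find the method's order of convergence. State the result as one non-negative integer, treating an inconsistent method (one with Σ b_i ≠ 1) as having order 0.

2

b = (5/8, -53/40, 17/10)
c = (0, 4/3, 4/3)
Ac = (0, 0, -8/9)
Σ b_i: 5/8·1 + (-53/40)·1 + 17/10·1 = 1 ✓
b·c: (-53/40)·4/3 + 17/10·4/3 = 1/2 ✓
b·c²: (-53/40)·16/9 + 17/10·16/9 = 2/3 ≠ 1/3 ⇒ order 2.
b·Ac: 17/10·(-8/9) = -68/45 ≠ 1/6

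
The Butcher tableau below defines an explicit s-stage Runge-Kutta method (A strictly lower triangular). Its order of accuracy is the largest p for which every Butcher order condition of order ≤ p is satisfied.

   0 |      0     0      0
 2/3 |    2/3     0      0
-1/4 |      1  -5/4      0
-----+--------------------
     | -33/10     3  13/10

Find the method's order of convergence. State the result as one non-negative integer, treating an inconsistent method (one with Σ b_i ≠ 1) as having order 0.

1

b = (-33/10, 3, 13/10)
c = (0, 2/3, -1/4)
Ac = (0, 0, -5/6)
Σ b_i: (-33/10)·1 + 3·1 + 13/10·1 = 1 ✓
b·c: 3·2/3 + 13/10·(-1/4) = 67/40 ≠ 1/2 ⇒ order 1.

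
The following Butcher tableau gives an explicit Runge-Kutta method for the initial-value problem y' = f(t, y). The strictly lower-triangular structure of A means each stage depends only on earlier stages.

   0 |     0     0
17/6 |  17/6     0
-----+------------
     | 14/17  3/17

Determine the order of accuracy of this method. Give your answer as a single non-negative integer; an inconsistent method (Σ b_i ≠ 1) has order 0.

b = (14/17, 3/17)
c = (0, 17/6)
Σ b_i: 14/17·1 + 3/17·1 = 1 ✓
b·c: 3/17·17/6 = 1/2 ✓; 2 stages ⇒ order 2.

2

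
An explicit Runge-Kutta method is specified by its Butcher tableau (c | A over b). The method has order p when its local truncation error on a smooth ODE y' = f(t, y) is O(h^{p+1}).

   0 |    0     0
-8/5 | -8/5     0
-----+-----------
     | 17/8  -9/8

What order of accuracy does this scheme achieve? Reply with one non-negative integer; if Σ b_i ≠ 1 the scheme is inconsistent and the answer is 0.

b = (17/8, -9/8)
c = (0, -8/5)
Σ b_i: 17/8·1 + (-9/8)·1 = 1 ✓
b·c: (-9/8)·(-8/5) = 9/5 ≠ 1/2 ⇒ order 1.

1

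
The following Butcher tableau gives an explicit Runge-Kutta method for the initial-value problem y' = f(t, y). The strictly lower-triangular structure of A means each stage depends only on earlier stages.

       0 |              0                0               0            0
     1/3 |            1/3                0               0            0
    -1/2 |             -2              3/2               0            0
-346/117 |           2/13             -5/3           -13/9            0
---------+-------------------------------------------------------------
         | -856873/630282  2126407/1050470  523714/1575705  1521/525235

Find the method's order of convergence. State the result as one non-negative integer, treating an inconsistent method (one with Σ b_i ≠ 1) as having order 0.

3

b = (-856873/630282, 2126407/1050470, 523714/1575705, 1521/525235)
c = (0, 1/3, -1/2, -346/117)
Ac = (0, 0, 1/2, 1/6)
Σ b_i: (-856873/630282)·1 + 2126407/1050470·1 + 523714/1575705·1 + 1521/525235·1 = 1 ✓
b·c: 2126407/1050470·1/3 + 523714/1575705·(-1/2) + 1521/525235·(-346/117) = 1/2 ✓
b·c²: 2126407/1050470·1/9 + 523714/1575705·1/4 + 1521/525235·119716/13689 = 1/3 ✓
b·Ac: 523714/1575705·1/2 + 1521/525235·1/6 = 1/6 ✓
b·c³: 2126407/1050470·1/27 + 523714/1575705·(-1/8) + 1521/525235·(-41421736/1601613) = -18347801/442457964 ≠ 1/4 ⇒ order 3.
b·(c∘Ac): 523714/1575705·(-1/4) + 1521/525235·(-173/351) = -17757/210094 ≠ 1/8
b·Ac²: 523714/1575705·1/6 + 1521/525235·(-59/108) = 203503/3781692 ≠ 1/12
b·A²c: 1521/525235·(-13/18) = -2197/1050470 ≠ 1/24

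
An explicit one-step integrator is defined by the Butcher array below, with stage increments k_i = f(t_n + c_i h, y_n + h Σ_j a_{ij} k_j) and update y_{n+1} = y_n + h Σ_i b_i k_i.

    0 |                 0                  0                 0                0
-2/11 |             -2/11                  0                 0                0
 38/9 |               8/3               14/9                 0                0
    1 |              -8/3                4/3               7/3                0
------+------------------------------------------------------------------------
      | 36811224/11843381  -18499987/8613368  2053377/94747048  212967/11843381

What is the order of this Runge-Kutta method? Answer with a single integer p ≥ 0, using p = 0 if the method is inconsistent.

3

b = (36811224/11843381, -18499987/8613368, 2053377/94747048, 212967/11843381)
c = (0, -2/11, 38/9, 1)
Ac = (0, 0, -28/99, 2854/297)
Σ b_i: 36811224/11843381·1 + (-18499987/8613368)·1 + 2053377/94747048·1 + 212967/11843381·1 = 1 ✓
b·c: (-18499987/8613368)·(-2/11) + 2053377/94747048·38/9 + 212967/11843381·1 = 1/2 ✓
b·c²: (-18499987/8613368)·4/121 + 2053377/94747048·1444/81 + 212967/11843381·1 = 1/3 ✓
b·Ac: 2053377/94747048·(-28/99) + 212967/11843381·2854/297 = 1/6 ✓
b·c³: (-18499987/8613368)·(-8/1331) + 2053377/94747048·54872/729 + 212967/11843381·1 = 5846632157/3517484157 ≠ 1/4 ⇒ order 3.
b·(c∘Ac): 2053377/94747048·(-1064/891) + 212967/11843381·2854/297 = 57419419/390831573 ≠ 1/8
b·Ac²: 2053377/94747048·56/1089 + 212967/11843381·1224364/29403 = 2637749659/3517484157 ≠ 1/12
b·A²c: 212967/11843381·(-196/297) = -4637948/390831573 ≠ 1/24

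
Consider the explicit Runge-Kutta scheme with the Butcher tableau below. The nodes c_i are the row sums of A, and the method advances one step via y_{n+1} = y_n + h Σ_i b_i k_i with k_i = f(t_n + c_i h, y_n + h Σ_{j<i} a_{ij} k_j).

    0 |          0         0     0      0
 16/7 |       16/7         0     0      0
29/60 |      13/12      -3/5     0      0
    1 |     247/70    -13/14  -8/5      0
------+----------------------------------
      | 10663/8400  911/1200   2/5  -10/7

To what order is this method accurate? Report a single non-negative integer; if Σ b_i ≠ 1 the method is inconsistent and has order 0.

2

b = (10663/8400, 911/1200, 2/5, -10/7)
c = (0, 16/7, 29/60, 1)
Ac = (0, 0, -48/35, -10642/3675)
Σ b_i: 10663/8400·1 + 911/1200·1 + 2/5·1 + (-10/7)·1 = 1 ✓
b·c: 911/1200·16/7 + 2/5·29/60 + (-10/7)·1 = 1/2 ✓
b·c²: 911/1200·256/49 + 2/5·841/3600 + (-10/7)·1 = 1160329/441000 ≠ 1/3 ⇒ order 2.
b·Ac: 2/5·(-48/35) + (-10/7)·(-10642/3675) = 92308/25725 ≠ 1/6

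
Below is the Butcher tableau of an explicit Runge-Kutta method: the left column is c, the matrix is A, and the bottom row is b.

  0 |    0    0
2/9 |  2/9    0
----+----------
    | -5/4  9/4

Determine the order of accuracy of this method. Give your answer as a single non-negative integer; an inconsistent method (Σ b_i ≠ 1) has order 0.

b = (-5/4, 9/4)
c = (0, 2/9)
Σ b_i: (-5/4)·1 + 9/4·1 = 1 ✓
b·c: 9/4·2/9 = 1/2 ✓; 2 stages ⇒ order 2.

2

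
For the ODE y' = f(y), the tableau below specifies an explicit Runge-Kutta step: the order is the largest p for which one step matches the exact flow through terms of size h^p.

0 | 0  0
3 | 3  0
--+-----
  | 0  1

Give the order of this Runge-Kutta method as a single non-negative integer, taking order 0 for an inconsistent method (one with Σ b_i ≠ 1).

1

b = (0, 1)
c = (0, 3)
Σ b_i: 1·1 = 1 ✓
b·c: 1·3 = 3 ≠ 1/2 ⇒ order 1.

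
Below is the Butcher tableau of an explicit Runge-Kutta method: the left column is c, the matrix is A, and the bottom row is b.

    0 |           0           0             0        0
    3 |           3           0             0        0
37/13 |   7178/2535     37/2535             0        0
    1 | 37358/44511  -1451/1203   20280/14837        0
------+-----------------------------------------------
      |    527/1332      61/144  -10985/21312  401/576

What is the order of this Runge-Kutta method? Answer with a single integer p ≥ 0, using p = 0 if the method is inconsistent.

b = (527/1332, 61/144, -10985/21312, 401/576)
c = (0, 3, 37/13, 1)
Ac = (0, 0, 37/845, 109/401)
Σ b_i: 527/1332·1 + 61/144·1 + (-10985/21312)·1 + 401/576·1 = 1 ✓
b·c: 61/144·3 + (-10985/21312)·37/13 + 401/576·1 = 1/2 ✓
b·c²: 61/144·9 + (-10985/21312)·1369/169 + 401/576·1 = 1/3 ✓
b·Ac: (-10985/21312)·37/845 + 401/576·109/401 = 1/6 ✓
b·c³: 61/144·27 + (-10985/21312)·50653/2197 + 401/576·1 = 1/4 ✓
b·(c∘Ac): (-10985/21312)·1369/10985 + 401/576·109/401 = 1/8 ✓
b·Ac²: (-10985/21312)·111/845 + 401/576·87/401 = 1/12 ✓
b·A²c: 401/576·24/401 = 1/24 ✓; 4 stages ⇒ order 4.

4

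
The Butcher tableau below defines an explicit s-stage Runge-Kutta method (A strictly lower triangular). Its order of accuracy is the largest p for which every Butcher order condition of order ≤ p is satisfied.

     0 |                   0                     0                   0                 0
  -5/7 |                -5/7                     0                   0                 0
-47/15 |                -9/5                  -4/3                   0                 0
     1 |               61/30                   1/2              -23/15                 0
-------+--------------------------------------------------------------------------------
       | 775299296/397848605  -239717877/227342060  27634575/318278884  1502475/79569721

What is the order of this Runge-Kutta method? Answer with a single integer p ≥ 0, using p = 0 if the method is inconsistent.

b = (775299296/397848605, -239717877/227342060, 27634575/318278884, 1502475/79569721)
c = (0, -5/7, -47/15, 1)
Ac = (0, 0, 20/21, 14009/3150)
Σ b_i: 775299296/397848605·1 + (-239717877/227342060)·1 + 27634575/318278884·1 + 1502475/79569721·1 = 1 ✓
b·c: (-239717877/227342060)·(-5/7) + 27634575/318278884·(-47/15) + 1502475/79569721·1 = 1/2 ✓
b·c²: (-239717877/227342060)·25/49 + 27634575/318278884·2209/225 + 1502475/79569721·1 = 1/3 ✓
b·Ac: 27634575/318278884·20/21 + 1502475/79569721·14009/3150 = 1/6 ✓
b·c³: (-239717877/227342060)·(-125/343) + 27634575/318278884·(-103823/3375) + 1502475/79569721·1 = -113681939473/50128924230 ≠ 1/4 ⇒ order 3.
b·(c∘Ac): 27634575/318278884·(-188/63) + 1502475/79569721·14009/3150 = -195080351/1113976094 ≠ 1/8
b·Ac²: 27634575/318278884·(-100/147) + 1502475/79569721·(-4894711/330750) = -16968810959/50128924230 ≠ 1/12
b·A²c: 1502475/79569721·(-92/63) = -46075900/1670964141 ≠ 1/24

3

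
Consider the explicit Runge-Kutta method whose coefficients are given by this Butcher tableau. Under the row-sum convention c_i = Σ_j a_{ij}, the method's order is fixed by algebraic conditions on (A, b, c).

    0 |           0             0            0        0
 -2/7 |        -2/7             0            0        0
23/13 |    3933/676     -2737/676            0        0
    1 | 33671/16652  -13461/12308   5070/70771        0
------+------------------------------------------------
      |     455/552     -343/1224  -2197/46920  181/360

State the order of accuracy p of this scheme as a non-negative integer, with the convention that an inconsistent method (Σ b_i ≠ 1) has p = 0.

4

b = (455/552, -343/1224, -2197/46920, 181/360)
c = (0, -2/7, 23/13, 1)
Ac = (0, 0, 391/338, 159/362)
Σ b_i: 455/552·1 + (-343/1224)·1 + (-2197/46920)·1 + 181/360·1 = 1 ✓
b·c: (-343/1224)·(-2/7) + (-2197/46920)·23/13 + 181/360·1 = 1/2 ✓
b·c²: (-343/1224)·4/49 + (-2197/46920)·529/169 + 181/360·1 = 1/3 ✓
b·Ac: (-2197/46920)·391/338 + 181/360·159/362 = 1/6 ✓
b·c³: (-343/1224)·(-8/343) + (-2197/46920)·12167/2197 + 181/360·1 = 1/4 ✓
b·(c∘Ac): (-2197/46920)·8993/4394 + 181/360·159/362 = 1/8 ✓
b·Ac²: (-2197/46920)·(-391/1183) + 181/360·171/1267 = 1/12 ✓
b·A²c: 181/360·15/181 = 1/24 ✓; 4 stages ⇒ order 4.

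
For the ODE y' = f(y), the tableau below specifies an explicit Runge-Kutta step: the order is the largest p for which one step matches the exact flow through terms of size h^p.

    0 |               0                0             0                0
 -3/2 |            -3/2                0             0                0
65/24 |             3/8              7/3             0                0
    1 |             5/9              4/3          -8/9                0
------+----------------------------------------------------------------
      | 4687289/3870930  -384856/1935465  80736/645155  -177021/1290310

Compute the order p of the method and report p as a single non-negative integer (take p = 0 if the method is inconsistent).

b = (4687289/3870930, -384856/1935465, 80736/645155, -177021/1290310)
c = (0, -3/2, 65/24, 1)
Ac = (0, 0, -7/2, -119/27)
Σ b_i: 4687289/3870930·1 + (-384856/1935465)·1 + 80736/645155·1 + (-177021/1290310)·1 = 1 ✓
b·c: (-384856/1935465)·(-3/2) + 80736/645155·65/24 + (-177021/1290310)·1 = 1/2 ✓
b·c²: (-384856/1935465)·9/4 + 80736/645155·4225/576 + (-177021/1290310)·1 = 1/3 ✓
b·Ac: 80736/645155·(-7/2) + (-177021/1290310)·(-119/27) = 1/6 ✓
b·c³: (-384856/1935465)·(-27/8) + 80736/645155·274625/13824 + (-177021/1290310)·1 = 56112157/18580464 ≠ 1/4 ⇒ order 3.
b·(c∘Ac): 80736/645155·(-455/48) + (-177021/1290310)·(-119/27) = -321607/552990 ≠ 1/8
b·Ac²: 80736/645155·21/4 + (-177021/1290310)·(-2281/648) = 21180281/18580464 ≠ 1/12
b·A²c: (-177021/1290310)·28/9 = -39338/92165 ≠ 1/24

3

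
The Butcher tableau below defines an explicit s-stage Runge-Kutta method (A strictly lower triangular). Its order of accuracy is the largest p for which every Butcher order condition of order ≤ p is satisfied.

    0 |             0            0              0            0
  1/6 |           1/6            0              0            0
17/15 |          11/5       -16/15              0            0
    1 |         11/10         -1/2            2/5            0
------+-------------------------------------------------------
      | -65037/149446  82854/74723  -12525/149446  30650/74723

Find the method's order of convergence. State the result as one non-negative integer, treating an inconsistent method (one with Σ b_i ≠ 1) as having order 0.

3

b = (-65037/149446, 82854/74723, -12525/149446, 30650/74723)
c = (0, 1/6, 17/15, 1)
Ac = (0, 0, -8/45, 37/100)
Σ b_i: (-65037/149446)·1 + 82854/74723·1 + (-12525/149446)·1 + 30650/74723·1 = 1 ✓
b·c: 82854/74723·1/6 + (-12525/149446)·17/15 + 30650/74723·1 = 1/2 ✓
b·c²: 82854/74723·1/36 + (-12525/149446)·289/225 + 30650/74723·1 = 1/3 ✓
b·Ac: (-12525/149446)·(-8/45) + 30650/74723·37/100 = 1/6 ✓
b·c³: 82854/74723·1/216 + (-12525/149446)·4913/3375 + 30650/74723·1 = 3945103/13450140 ≠ 1/4 ⇒ order 3.
b·(c∘Ac): (-12525/149446)·(-136/675) + 30650/74723·37/100 = 226841/1345014 ≠ 1/8
b·Ac²: (-12525/149446)·(-4/135) + 30650/74723·4499/9000 = 310143/1494460 ≠ 1/12
b·A²c: 30650/74723·(-16/225) = -19616/672507 ≠ 1/24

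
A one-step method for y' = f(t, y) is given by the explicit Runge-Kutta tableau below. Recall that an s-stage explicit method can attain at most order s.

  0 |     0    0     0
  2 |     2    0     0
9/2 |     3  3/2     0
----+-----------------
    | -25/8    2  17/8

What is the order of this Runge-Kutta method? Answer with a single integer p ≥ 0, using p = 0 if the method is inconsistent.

b = (-25/8, 2, 17/8)
c = (0, 2, 9/2)
Ac = (0, 0, 3)
Σ b_i: (-25/8)·1 + 2·1 + 17/8·1 = 1 ✓
b·c: 2·2 + 17/8·9/2 = 217/16 ≠ 1/2 ⇒ order 1.

1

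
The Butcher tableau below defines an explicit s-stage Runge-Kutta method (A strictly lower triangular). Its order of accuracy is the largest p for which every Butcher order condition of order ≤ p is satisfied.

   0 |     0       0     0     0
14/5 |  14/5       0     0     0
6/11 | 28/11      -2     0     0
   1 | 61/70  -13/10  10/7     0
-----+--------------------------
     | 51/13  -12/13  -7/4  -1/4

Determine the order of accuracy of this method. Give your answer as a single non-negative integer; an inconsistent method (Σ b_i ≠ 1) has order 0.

b = (51/13, -12/13, -7/4, -1/4)
c = (0, 14/5, 6/11, 1)
Ac = (0, 0, -28/5, -5507/1925)
Σ b_i: 51/13·1 + (-12/13)·1 + (-7/4)·1 + (-1/4)·1 = 1 ✓
b·c: (-12/13)·14/5 + (-7/4)·6/11 + (-1/4)·1 = -10837/2860 ≠ 1/2 ⇒ order 1.

1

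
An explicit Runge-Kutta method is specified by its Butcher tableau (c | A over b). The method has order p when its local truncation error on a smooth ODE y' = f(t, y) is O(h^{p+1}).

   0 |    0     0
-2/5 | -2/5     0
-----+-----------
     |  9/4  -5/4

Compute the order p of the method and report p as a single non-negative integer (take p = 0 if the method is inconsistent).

2

b = (9/4, -5/4)
c = (0, -2/5)
Σ b_i: 9/4·1 + (-5/4)·1 = 1 ✓
b·c: (-5/4)·(-2/5) = 1/2 ✓; 2 stages ⇒ order 2.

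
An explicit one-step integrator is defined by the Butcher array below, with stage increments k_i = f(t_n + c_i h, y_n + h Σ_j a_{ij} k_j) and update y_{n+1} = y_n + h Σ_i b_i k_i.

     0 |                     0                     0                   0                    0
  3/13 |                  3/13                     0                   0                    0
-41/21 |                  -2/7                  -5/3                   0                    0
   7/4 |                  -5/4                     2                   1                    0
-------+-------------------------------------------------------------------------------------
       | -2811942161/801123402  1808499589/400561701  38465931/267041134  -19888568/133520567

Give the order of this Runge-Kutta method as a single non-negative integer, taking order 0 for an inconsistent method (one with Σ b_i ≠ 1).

b = (-2811942161/801123402, 1808499589/400561701, 38465931/267041134, -19888568/133520567)
c = (0, 3/13, -41/21, 7/4)
Ac = (0, 0, -5/13, -407/273)
Σ b_i: (-2811942161/801123402)·1 + 1808499589/400561701·1 + 38465931/267041134·1 + (-19888568/133520567)·1 = 1 ✓
b·c: 1808499589/400561701·3/13 + 38465931/267041134·(-41/21) + (-19888568/133520567)·7/4 = 1/2 ✓
b·c²: 1808499589/400561701·9/169 + 38465931/267041134·1681/441 + (-19888568/133520567)·49/16 = 1/3 ✓
b·Ac: 38465931/267041134·(-5/13) + (-19888568/133520567)·(-407/273) = 1/6 ✓
b·c³: 1808499589/400561701·27/2197 + 38465931/267041134·(-68921/9261) + (-19888568/133520567)·343/64 = -1587646821407/874826754984 ≠ 1/4 ⇒ order 3.
b·(c∘Ac): 38465931/267041134·205/273 + (-19888568/133520567)·(-407/156) = 5173825853/10414604226 ≠ 1/8
b·Ac²: 38465931/267041134·(-15/169) + (-19888568/133520567)·292027/74529 = -130444503607/218706688746 ≠ 1/12
b·A²c: (-19888568/133520567)·(-5/13) = 99442840/1735767371 ≠ 1/24

3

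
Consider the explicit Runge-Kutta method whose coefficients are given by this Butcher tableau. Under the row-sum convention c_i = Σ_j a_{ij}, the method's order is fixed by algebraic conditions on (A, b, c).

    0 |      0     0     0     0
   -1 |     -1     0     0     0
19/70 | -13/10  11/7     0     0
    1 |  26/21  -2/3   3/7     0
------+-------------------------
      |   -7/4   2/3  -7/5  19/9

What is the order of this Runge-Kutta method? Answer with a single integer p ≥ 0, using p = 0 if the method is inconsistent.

0

b = (-7/4, 2/3, -7/5, 19/9)
c = (0, -1, 19/70, 1)
Ac = (0, 0, -11/7, 1151/1470)
Σ b_i: (-7/4)·1 + 2/3·1 + (-7/5)·1 + 19/9·1 = -67/180 ≠ 1 ⇒ order 0.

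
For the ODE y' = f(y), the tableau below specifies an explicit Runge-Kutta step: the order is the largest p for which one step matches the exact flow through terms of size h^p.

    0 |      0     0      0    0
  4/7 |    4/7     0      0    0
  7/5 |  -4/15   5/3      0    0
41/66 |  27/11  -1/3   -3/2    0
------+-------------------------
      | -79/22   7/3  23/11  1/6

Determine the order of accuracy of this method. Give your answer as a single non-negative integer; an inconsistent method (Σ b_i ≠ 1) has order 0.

b = (-79/22, 7/3, 23/11, 1/6)
c = (0, 4/7, 7/5, 41/66)
Ac = (0, 0, 20/21, -481/210)
Σ b_i: (-79/22)·1 + 7/3·1 + 23/11·1 + 1/6·1 = 1 ✓
b·c: 7/3·4/7 + 23/11·7/5 + 1/6·41/66 = 8641/1980 ≠ 1/2 ⇒ order 1.

1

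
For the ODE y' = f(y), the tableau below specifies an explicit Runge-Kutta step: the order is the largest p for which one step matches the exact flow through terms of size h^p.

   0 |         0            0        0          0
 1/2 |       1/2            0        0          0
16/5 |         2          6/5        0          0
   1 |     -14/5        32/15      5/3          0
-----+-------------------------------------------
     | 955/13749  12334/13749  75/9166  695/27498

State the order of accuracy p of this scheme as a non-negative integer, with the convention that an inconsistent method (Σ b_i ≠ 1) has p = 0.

3

b = (955/13749, 12334/13749, 75/9166, 695/27498)
c = (0, 1/2, 16/5, 1)
Ac = (0, 0, 3/5, 32/5)
Σ b_i: 955/13749·1 + 12334/13749·1 + 75/9166·1 + 695/27498·1 = 1 ✓
b·c: 12334/13749·1/2 + 75/9166·16/5 + 695/27498·1 = 1/2 ✓
b·c²: 12334/13749·1/4 + 75/9166·256/25 + 695/27498·1 = 1/3 ✓
b·Ac: 75/9166·3/5 + 695/27498·32/5 = 1/6 ✓
b·c³: 12334/13749·1/8 + 75/9166·4096/125 + 695/27498·1 = 37171/91660 ≠ 1/4 ⇒ order 3.
b·(c∘Ac): 75/9166·48/25 + 695/27498·32/5 = 2440/13749 ≠ 1/8
b·Ac²: 75/9166·3/10 + 695/27498·88/5 = 24599/54996 ≠ 1/12
b·A²c: 695/27498·1 = 695/27498 ≠ 1/24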